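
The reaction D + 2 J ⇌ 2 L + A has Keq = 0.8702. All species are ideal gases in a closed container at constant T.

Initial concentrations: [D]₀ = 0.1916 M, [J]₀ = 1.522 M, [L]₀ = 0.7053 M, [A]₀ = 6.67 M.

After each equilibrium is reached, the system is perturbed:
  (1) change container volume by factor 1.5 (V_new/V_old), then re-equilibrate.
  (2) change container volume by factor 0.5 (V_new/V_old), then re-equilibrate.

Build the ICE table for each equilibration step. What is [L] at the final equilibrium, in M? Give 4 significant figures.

[L]_eq = 0.5261 M

Q₀ = 7.476 vs Keq = 0.8702 ⇒ Q>K, reverse
Step 1:
                   D          J          L          A
  Initial     0.1916      1.522     0.7053       6.67
  Change      0.1554     0.3107    -0.3107    -0.1554
  Equil        0.347      1.833     0.3946      6.515
  solve Keq expr → x = -0.1554; check Q = 0.8702
Then change container volume by factor 1.5 (V_new/V_old).
Step 2:
                   D          J          L          A
  Initial     0.2313      1.222      0.263      4.343
  Change           0          0          0          0
  Equil       0.2313      1.222      0.263      4.343
  solve Keq expr → x = 0; check Q = 0.8702
Then change container volume by factor 0.5 (V_new/V_old).
Step 3:
                   D          J          L          A
  Initial     0.4626      2.444     0.5261      8.686
  Change           0          0          0          0
  Equil       0.4626      2.444     0.5261      8.686
  solve Keq expr → x = 0; check Q = 0.8702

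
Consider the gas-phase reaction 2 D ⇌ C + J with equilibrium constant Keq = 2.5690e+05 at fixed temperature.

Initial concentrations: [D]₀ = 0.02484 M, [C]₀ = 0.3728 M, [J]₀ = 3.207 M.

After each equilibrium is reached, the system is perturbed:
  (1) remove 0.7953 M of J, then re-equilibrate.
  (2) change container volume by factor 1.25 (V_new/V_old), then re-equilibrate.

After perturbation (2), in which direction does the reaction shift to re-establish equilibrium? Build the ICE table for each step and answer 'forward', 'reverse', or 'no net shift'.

Q₀ = 1938 vs Keq = 2.5690e+05 ⇒ Q<K, forward
Step 1:
                   D          C          J
  I          0.02484     0.3728      3.207
  C         -0.02265    0.01132    0.01132
  E         0.002194     0.3841      3.218
  solve Keq expr → x = 0.01132; check Q = 2.5690e+05
Then remove 0.7953 M of J.
Step 2:
                   D          C          J
  I         0.002194     0.3841      2.423
  C       -2.8983e-04 1.4491e-04 1.4491e-04
  E         0.001904     0.3843      2.423
  solve Keq expr → x = 1.4491e-04; check Q = 2.5690e+05
Then change container volume by factor 1.25 (V_new/V_old).
Step 3:
                   D          C          J
  I         0.001523     0.3074      1.939
  C                0          0          0
  E         0.001523     0.3074      1.939
  solve Keq expr → x = 0; check Q = 2.5690e+05

Direction: no net shift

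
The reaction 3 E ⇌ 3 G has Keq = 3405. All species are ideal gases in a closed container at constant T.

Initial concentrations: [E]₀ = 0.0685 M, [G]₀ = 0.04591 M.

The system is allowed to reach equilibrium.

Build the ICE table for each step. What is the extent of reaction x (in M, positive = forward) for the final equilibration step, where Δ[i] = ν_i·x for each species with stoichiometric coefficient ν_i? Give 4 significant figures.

x = 0.02046 M

Q₀ = 0.3011 vs Keq = 3405 ⇒ Q<K, forward
Step 1:
                   E          G
  init        0.0685    0.04591
  Δ         -0.06137    0.06137
  eq        0.007131     0.1073
  solve Keq expr → x = 0.02046; check Q = 3405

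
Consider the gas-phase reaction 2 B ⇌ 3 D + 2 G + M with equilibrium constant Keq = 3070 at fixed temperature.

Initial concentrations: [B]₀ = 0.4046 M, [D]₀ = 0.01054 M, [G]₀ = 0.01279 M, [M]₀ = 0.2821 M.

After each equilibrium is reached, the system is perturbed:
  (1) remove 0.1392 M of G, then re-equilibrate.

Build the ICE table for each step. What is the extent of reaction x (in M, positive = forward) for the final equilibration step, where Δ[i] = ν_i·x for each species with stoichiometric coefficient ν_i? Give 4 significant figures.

x = 4.1437e-04 M

Q₀ = 3.3008e-10 vs Keq = 3070 ⇒ Q<K, forward
Step 1:
                  B         D         G         M
  Initial    0.4046   0.01054   0.01279    0.2821
  Change    -0.4021    0.6031    0.4021     0.201
  Equil    0.002502    0.6137    0.4149    0.4831
  solve Keq expr → x = 0.201; check Q = 3070
Then remove 0.1392 M of G.
Step 2:
                  B         D         G         M
  Initial  0.002502    0.6137    0.2757    0.4831
  Change  -8.2873e-04  0.001243 8.2873e-04 4.1437e-04
  Equil    0.001673    0.6149    0.2765    0.4836
  solve Keq expr → x = 4.1437e-04; check Q = 3070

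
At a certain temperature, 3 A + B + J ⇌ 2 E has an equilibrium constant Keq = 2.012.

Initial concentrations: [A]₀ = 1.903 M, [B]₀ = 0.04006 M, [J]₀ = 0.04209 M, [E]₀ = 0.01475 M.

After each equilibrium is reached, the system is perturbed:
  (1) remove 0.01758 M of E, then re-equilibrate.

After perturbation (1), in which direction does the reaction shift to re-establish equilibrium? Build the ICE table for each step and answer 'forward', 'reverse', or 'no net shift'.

Q₀ = 0.01872 vs Keq = 2.012 ⇒ Q<K, forward
Step 1:
                   A          B          J          E
  Initial      1.903    0.04006    0.04209    0.01475
  Change    -0.07049    -0.0235    -0.0235      0.047
  Equil        1.833    0.01656    0.01859    0.06175
  solve Keq expr → x = 0.0235; check Q = 2.012
Then remove 0.01758 M of E.
Step 2:
                   A          B          J          E
  Initial      1.833    0.01656    0.01859    0.04417
  Change   -0.009334  -0.003111  -0.003111   0.006223
  Equil        1.823    0.01345    0.01548    0.05039
  solve Keq expr → x = 0.003111; check Q = 2.012

Direction: forward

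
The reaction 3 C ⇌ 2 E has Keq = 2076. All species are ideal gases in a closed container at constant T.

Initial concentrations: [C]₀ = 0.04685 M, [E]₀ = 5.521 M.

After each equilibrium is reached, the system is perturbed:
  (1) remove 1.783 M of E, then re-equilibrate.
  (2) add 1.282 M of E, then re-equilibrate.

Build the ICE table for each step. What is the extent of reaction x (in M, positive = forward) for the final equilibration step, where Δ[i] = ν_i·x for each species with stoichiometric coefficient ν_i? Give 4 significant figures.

x = -0.01349 M

Q₀ = 2.9642e+05 vs Keq = 2076 ⇒ Q>K, reverse
Step 1:
                   C          E
  Initial    0.04685      5.521
  Change      0.1942    -0.1295
  Equil        0.241      5.392
  solve Keq expr → x = -0.06473; check Q = 2076
Then remove 1.783 M of E.
Step 2:
                   C          E
  Initial      0.241      3.609
  Change    -0.05535     0.0369
  Equil       0.1857      3.645
  solve Keq expr → x = 0.01845; check Q = 2076
Then add 1.282 M of E.
Step 3:
                   C          E
  Initial     0.1857      4.927
  Change     0.04048   -0.02699
  Equil       0.2262        4.9
  solve Keq expr → x = -0.01349; check Q = 2076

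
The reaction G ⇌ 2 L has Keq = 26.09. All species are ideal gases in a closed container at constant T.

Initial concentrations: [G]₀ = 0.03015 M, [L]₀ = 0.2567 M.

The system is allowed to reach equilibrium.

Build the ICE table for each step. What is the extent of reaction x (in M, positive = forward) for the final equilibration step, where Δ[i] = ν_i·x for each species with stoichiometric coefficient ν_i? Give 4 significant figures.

Q₀ = 2.186 vs Keq = 26.09 ⇒ Q<K, forward
Step 1:
                   G          L
  Initial    0.03015     0.2567
  Change    -0.02647    0.05295
  Equil     0.003675     0.3096
  solve Keq expr → x = 0.02647; check Q = 26.09

x = 0.02647 M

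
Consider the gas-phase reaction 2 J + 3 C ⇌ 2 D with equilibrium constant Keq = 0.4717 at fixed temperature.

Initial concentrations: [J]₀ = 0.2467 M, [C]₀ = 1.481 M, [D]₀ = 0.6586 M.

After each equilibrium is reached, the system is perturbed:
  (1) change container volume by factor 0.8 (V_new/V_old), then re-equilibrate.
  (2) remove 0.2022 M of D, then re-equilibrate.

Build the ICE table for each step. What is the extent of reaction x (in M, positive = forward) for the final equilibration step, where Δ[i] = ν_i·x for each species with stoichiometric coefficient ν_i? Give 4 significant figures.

Q₀ = 2.194 vs Keq = 0.4717 ⇒ Q>K, reverse
Step 1:
                    J           C           D
  I            0.2467       1.481      0.6586
  C            0.1198      0.1797     -0.1198
  E            0.3665       1.661      0.5388
  solve Keq expr → x = -0.05992; check Q = 0.4717
Then change container volume by factor 0.8 (V_new/V_old).
Step 2:
                    J           C           D
  I            0.4582       2.076      0.6735
  C          -0.06845     -0.1027     0.06845
  E            0.3897       1.973      0.7419
  solve Keq expr → x = 0.03423; check Q = 0.4717
Then remove 0.2022 M of D.
Step 3:
                    J           C           D
  I            0.3897       1.973      0.5397
  C          -0.05585    -0.08377     0.05585
  E            0.3339       1.889      0.5956
  solve Keq expr → x = 0.02792; check Q = 0.4717

x = 0.02792 M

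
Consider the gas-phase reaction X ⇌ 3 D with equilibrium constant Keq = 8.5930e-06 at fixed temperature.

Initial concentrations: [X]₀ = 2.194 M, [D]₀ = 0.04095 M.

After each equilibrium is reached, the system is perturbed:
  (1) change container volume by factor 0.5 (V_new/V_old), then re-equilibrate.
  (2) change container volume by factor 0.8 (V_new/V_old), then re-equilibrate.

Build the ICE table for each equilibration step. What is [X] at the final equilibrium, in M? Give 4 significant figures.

Q₀ = 3.1299e-05 vs Keq = 8.5930e-06 ⇒ Q>K, reverse
Step 1:
                  X         D
  Initial     2.194   0.04095
  Change   0.004772  -0.01432
  Equil       2.199   0.02663
  solve Keq expr → x = -0.004772; check Q = 8.5930e-06
Then change container volume by factor 0.5 (V_new/V_old).
Step 2:
                  X         D
  Initial     4.398   0.05327
  Change   0.006565  -0.01969
  Equil       4.404   0.03357
  solve Keq expr → x = -0.006565; check Q = 8.5930e-06
Then change container volume by factor 0.8 (V_new/V_old).
Step 3:
                  X         D
  Initial     5.505   0.04197
  Change   0.001932 -0.005797
  Equil       5.507   0.03617
  solve Keq expr → x = -0.001932; check Q = 8.5930e-06

[X]_eq = 5.507 M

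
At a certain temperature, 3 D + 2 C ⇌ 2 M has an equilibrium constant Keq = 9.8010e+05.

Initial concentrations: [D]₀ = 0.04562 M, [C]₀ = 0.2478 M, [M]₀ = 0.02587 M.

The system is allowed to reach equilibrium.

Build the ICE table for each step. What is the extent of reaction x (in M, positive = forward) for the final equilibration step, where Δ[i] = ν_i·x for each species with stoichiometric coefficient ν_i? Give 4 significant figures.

Q₀ = 114.8 vs Keq = 9.8010e+05 ⇒ Q<K, forward
Step 1:
                  D         C         M
  I         0.04562    0.2478   0.02587
  C        -0.04169  -0.02779   0.02779
  E         0.00393      0.22   0.05366
  solve Keq expr → x = 0.0139; check Q = 9.8010e+05

x = 0.0139 M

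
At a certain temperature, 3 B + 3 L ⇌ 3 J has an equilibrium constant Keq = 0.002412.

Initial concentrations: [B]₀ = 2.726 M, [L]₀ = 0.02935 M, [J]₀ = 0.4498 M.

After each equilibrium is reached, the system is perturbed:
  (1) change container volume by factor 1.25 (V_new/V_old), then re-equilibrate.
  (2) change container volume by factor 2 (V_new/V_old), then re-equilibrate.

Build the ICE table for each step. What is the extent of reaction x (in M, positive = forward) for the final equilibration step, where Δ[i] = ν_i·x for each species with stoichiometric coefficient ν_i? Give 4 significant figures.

Q₀ = 177.7 vs Keq = 0.002412 ⇒ Q>K, reverse
Step 1:
                    B           L           J
  Initial       2.726     0.02935      0.4498
  Change       0.3111      0.3111     -0.3111
  Equil         3.037      0.3405      0.1387
  solve Keq expr → x = -0.1037; check Q = 0.002412
Then change container volume by factor 1.25 (V_new/V_old).
Step 2:
                    B           L           J
  Initial        2.43      0.2724      0.1109
  Change      0.01626     0.01626    -0.01626
  Equil         2.446      0.2886     0.09468
  solve Keq expr → x = -0.00542; check Q = 0.002412
Then change container volume by factor 2 (V_new/V_old).
Step 3:
                    B           L           J
  Initial       1.223      0.1443     0.04734
  Change      0.01996     0.01996    -0.01996
  Equil         1.243      0.1643     0.02738
  solve Keq expr → x = -0.006652; check Q = 0.002412

x = -0.006652 M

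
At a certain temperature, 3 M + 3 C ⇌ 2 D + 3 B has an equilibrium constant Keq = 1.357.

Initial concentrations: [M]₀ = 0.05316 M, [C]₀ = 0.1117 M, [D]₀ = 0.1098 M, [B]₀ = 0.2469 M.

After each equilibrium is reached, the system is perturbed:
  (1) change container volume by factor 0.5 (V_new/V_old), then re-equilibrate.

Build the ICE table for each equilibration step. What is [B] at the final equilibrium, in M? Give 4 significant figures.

Q₀ = 866.7 vs Keq = 1.357 ⇒ Q>K, reverse
Step 1:
                    M           C           D           B
  I           0.05316      0.1117      0.1098      0.2469
  C           0.07471     0.07471    -0.04981    -0.07471
  E            0.1279      0.1864     0.05999      0.1722
  solve Keq expr → x = -0.0249; check Q = 1.357
Then change container volume by factor 0.5 (V_new/V_old).
Step 2:
                    M           C           D           B
  I            0.2557      0.3728        0.12      0.3444
  C          -0.01755    -0.01755      0.0117     0.01755
  E            0.2382      0.3553      0.1317      0.3619
  solve Keq expr → x = 0.00585; check Q = 1.357

[B]_eq = 0.3619 M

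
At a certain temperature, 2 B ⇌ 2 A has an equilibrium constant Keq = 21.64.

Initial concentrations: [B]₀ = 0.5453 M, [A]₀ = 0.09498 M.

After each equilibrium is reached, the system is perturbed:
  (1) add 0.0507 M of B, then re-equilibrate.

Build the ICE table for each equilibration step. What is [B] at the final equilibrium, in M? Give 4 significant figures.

[B]_eq = 0.1223 M

Q₀ = 0.03034 vs Keq = 21.64 ⇒ Q<K, forward
Step 1:
                    B           A
  init         0.5453     0.09498
  Δ            -0.432       0.432
  eq           0.1133       0.527
  solve Keq expr → x = 0.216; check Q = 21.64
Then add 0.0507 M of B.
Step 2:
                    B           A
  init          0.164       0.527
  Δ          -0.04173     0.04173
  eq           0.1223      0.5687
  solve Keq expr → x = 0.02086; check Q = 21.64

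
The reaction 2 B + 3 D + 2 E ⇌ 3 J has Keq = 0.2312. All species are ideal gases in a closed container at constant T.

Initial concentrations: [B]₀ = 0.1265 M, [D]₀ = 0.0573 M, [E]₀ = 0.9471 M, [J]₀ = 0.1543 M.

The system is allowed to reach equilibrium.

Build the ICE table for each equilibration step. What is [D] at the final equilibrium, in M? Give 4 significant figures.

[D]_eq = 0.174 M

Q₀ = 1360 vs Keq = 0.2312 ⇒ Q>K, reverse
Step 1:
                  B         D         E         J
  Initial    0.1265    0.0573    0.9471    0.1543
  Change    0.07777    0.1167   0.07777   -0.1167
  Equil      0.2043     0.174     1.025   0.03764
  solve Keq expr → x = -0.03889; check Q = 0.2312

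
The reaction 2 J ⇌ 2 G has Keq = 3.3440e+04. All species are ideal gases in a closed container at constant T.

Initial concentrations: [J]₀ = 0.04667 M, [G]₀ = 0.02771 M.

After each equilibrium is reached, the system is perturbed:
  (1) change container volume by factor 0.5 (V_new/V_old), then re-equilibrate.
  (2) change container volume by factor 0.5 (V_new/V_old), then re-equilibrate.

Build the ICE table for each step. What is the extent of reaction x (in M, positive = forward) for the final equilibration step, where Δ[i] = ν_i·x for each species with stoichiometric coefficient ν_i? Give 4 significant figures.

Q₀ = 0.3525 vs Keq = 3.3440e+04 ⇒ Q<K, forward
Step 1:
                  J         G
  init      0.04667   0.02771
  Δ        -0.04627   0.04627
  eq      4.0453e-04   0.07398
  solve Keq expr → x = 0.02313; check Q = 3.3440e+04
Then change container volume by factor 0.5 (V_new/V_old).
Step 2:
                  J         G
  init    8.0907e-04     0.148
  Δ               0         0
  eq      8.0907e-04     0.148
  solve Keq expr → x = 0; check Q = 3.3440e+04
Then change container volume by factor 0.5 (V_new/V_old).
Step 3:
                  J         G
  init     0.001618    0.2959
  Δ               0         0
  eq       0.001618    0.2959
  solve Keq expr → x = 0; check Q = 3.3440e+04

x = 0 M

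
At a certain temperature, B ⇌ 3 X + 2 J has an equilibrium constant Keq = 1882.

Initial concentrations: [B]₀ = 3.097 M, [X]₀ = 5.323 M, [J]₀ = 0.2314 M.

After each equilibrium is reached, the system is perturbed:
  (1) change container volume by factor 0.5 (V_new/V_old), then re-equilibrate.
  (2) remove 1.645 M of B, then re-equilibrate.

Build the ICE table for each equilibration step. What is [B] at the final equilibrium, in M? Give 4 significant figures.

Q₀ = 2.608 vs Keq = 1882 ⇒ Q<K, forward
Step 1:
                    B           X           J
  init          3.097       5.323      0.2314
  Δ            -1.097       3.292       2.195
  eq                2       8.615       2.426
  solve Keq expr → x = 1.097; check Q = 1882
Then change container volume by factor 0.5 (V_new/V_old).
Step 2:
                    B           X           J
  init          3.999       17.23       4.852
  Δ             1.369      -4.107      -2.738
  eq            5.368       13.12       2.114
  solve Keq expr → x = -1.369; check Q = 1882
Then remove 1.645 M of B.
Step 3:
                    B           X           J
  init          3.723       13.12       2.114
  Δ            0.1231     -0.3694     -0.2463
  eq            3.846       12.75       1.868
  solve Keq expr → x = -0.1231; check Q = 1882

[B]_eq = 3.846 M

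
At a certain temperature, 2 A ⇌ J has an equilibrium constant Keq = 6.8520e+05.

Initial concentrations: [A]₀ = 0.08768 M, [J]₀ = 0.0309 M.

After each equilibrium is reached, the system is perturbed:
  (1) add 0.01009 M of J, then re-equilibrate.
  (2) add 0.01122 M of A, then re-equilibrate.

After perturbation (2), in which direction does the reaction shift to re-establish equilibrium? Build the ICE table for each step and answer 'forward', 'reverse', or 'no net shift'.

Q₀ = 4.019 vs Keq = 6.8520e+05 ⇒ Q<K, forward
Step 1:
                  A         J
  Initial   0.08768    0.0309
  Change   -0.08735   0.04368
  Equil   3.2990e-04   0.07458
  solve Keq expr → x = 0.04368; check Q = 6.8520e+05
Then add 0.01009 M of J.
Step 2:
                  A         J
  Initial 3.2990e-04   0.08467
  Change  2.1588e-05 -1.0794e-05
  Equil   3.5149e-04   0.08465
  solve Keq expr → x = -1.0794e-05; check Q = 6.8520e+05
Then add 0.01122 M of A.
Step 3:
                  A         J
  Initial   0.01157   0.08465
  Change   -0.01121  0.005604
  Equil   3.6294e-04   0.09026
  solve Keq expr → x = 0.005604; check Q = 6.8520e+05

Direction: forward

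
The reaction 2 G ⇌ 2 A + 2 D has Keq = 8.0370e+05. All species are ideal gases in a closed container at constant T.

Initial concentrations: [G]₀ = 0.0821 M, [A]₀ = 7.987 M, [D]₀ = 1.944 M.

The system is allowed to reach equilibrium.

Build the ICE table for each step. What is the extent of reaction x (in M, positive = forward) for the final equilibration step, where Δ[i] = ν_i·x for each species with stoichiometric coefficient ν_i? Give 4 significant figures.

x = 0.03203 M

Q₀ = 3.5766e+04 vs Keq = 8.0370e+05 ⇒ Q<K, forward
Step 1:
                    G           A           D
  Initial      0.0821       7.987       1.944
  Change     -0.06407     0.06407     0.06407
  Equil       0.01803       8.051       2.008
  solve Keq expr → x = 0.03203; check Q = 8.0370e+05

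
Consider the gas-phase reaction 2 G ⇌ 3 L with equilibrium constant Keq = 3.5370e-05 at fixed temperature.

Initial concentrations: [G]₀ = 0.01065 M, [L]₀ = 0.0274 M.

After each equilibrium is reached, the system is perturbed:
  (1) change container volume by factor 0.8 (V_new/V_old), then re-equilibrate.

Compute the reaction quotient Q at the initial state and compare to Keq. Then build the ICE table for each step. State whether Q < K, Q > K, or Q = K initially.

Q₀ = 0.1814; Q > K (proceeds reverse)

Q₀ = 0.1814 vs Keq = 3.5370e-05 ⇒ Q>K, reverse
Step 1:
                  G         L
  Initial   0.01065    0.0274
  Change     0.0163  -0.02445
  Equil     0.02695  0.002951
  solve Keq expr → x = -0.00815; check Q = 3.5370e-05
Then change container volume by factor 0.8 (V_new/V_old).
Step 2:
                  G         L
  Initial   0.03369  0.003688
  Change  1.6864e-04 -2.5297e-04
  Equil     0.03386  0.003435
  solve Keq expr → x = -8.4322e-05; check Q = 3.5370e-05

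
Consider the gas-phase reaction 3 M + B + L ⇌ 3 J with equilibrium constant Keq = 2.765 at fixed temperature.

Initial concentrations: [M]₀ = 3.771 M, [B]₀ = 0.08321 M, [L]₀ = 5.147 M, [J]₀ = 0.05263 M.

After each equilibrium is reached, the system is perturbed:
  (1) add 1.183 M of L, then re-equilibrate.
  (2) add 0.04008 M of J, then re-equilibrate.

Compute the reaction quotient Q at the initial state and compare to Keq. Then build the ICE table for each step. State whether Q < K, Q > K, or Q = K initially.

Q₀ = 6.3475e-06 vs Keq = 2.765 ⇒ Q<K, forward
Step 1:
                   M          B          L          J
  I            3.771    0.08321      5.147    0.05263
  C          -0.2495   -0.08316   -0.08316     0.2495
  E            3.522 4.5102e-05      5.064     0.3021
  solve Keq expr → x = 0.08316; check Q = 2.765
Then add 1.183 M of L.
Step 2:
                   M          B          L          J
  I            3.522 4.5102e-05      6.247     0.3021
  C       -2.5593e-05 -8.5312e-06 -8.5312e-06 2.5593e-05
  E            3.521 3.6571e-05      6.247     0.3022
  solve Keq expr → x = 8.5312e-06; check Q = 2.765
Then add 0.04008 M of J.
Step 3:
                   M          B          L          J
  I            3.521 3.6571e-05      6.247     0.3422
  C       4.9631e-05 1.6544e-05 1.6544e-05 -4.9631e-05
  E            3.522 5.3115e-05      6.247     0.3422
  solve Keq expr → x = -1.6544e-05; check Q = 2.765

Q₀ = 6.3475e-06; Q < K (proceeds forward)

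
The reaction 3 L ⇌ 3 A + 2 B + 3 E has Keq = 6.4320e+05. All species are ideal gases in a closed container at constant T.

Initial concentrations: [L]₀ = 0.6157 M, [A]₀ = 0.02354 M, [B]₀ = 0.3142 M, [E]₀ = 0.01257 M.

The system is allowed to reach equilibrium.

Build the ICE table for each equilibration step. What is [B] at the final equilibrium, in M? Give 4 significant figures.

Q₀ = 1.0958e-11 vs Keq = 6.4320e+05 ⇒ Q<K, forward
Step 1:
                  L         A         B         E
  init       0.6157   0.02354    0.3142   0.01257
  Δ          -0.612     0.612     0.408     0.612
  eq       0.003702    0.6355    0.7222    0.6246
  solve Keq expr → x = 0.204; check Q = 6.4320e+05

[B]_eq = 0.7222 M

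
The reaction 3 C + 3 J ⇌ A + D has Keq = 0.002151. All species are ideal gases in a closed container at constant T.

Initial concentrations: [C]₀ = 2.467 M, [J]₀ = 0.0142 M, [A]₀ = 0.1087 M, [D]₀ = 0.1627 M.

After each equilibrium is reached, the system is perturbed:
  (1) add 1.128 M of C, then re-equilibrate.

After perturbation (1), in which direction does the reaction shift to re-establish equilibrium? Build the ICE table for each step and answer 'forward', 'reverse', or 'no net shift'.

Q₀ = 411.4 vs Keq = 0.002151 ⇒ Q>K, reverse
Step 1:
                   C          J          A          D
  I            2.467     0.0142     0.1087     0.1627
  C           0.2783     0.2783   -0.09277   -0.09277
  E            2.745     0.2925    0.01593    0.06993
  solve Keq expr → x = -0.09277; check Q = 0.002151
Then add 1.128 M of C.
Step 2:
                   C          J          A          D
  I            3.873     0.2925    0.01593    0.06993
  C         -0.03219   -0.03219    0.01073    0.01073
  E            3.841     0.2603    0.02666    0.08066
  solve Keq expr → x = 0.01073; check Q = 0.002151

Direction: forward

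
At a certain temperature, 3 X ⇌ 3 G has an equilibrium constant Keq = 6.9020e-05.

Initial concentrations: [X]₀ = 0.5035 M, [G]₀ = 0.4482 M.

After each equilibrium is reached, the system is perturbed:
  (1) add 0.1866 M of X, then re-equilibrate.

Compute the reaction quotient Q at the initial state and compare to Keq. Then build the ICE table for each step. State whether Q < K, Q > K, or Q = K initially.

Q₀ = 0.7054 vs Keq = 6.9020e-05 ⇒ Q>K, reverse
Step 1:
                    X           G
  Initial      0.5035      0.4482
  Change       0.4107     -0.4107
  Equil        0.9142      0.0375
  solve Keq expr → x = -0.1369; check Q = 6.9020e-05
Then add 0.1866 M of X.
Step 2:
                    X           G
  Initial       1.101      0.0375
  Change    -0.007353    0.007353
  Equil         1.093     0.04485
  solve Keq expr → x = 0.002451; check Q = 6.9020e-05

Q₀ = 0.7054; Q > K (proceeds reverse)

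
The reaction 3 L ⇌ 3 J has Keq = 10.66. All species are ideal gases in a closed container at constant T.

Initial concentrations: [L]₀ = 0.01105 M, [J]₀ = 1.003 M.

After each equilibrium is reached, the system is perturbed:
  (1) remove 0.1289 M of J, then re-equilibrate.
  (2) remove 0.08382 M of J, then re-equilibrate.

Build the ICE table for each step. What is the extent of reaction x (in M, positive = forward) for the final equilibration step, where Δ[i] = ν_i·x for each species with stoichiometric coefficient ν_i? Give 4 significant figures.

Q₀ = 7.4785e+05 vs Keq = 10.66 ⇒ Q>K, reverse
Step 1:
                   L          J
  init       0.01105      1.003
  Δ           0.3058    -0.3058
  eq          0.3168     0.6972
  solve Keq expr → x = -0.1019; check Q = 10.66
Then remove 0.1289 M of J.
Step 2:
                   L          J
  init        0.3168     0.5683
  Δ         -0.04027    0.04027
  eq          0.2765     0.6086
  solve Keq expr → x = 0.01342; check Q = 10.66
Then remove 0.08382 M of J.
Step 3:
                   L          J
  init        0.2765     0.5248
  Δ         -0.02619    0.02619
  eq          0.2504      0.551
  solve Keq expr → x = 0.008729; check Q = 10.66

x = 0.008729 M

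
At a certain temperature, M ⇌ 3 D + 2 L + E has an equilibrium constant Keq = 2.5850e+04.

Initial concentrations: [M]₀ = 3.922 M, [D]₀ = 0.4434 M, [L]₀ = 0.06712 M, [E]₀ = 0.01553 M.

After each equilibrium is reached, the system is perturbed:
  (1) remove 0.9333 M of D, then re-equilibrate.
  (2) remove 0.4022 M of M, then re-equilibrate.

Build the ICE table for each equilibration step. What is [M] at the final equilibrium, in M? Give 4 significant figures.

Q₀ = 1.5551e-06 vs Keq = 2.5850e+04 ⇒ Q<K, forward
Step 1:
                   M          D          L          E
  init         3.922     0.4434    0.06712    0.01553
  Δ           -2.542      7.626      5.084      2.542
  eq            1.38       8.07      5.151      2.558
  solve Keq expr → x = 2.542; check Q = 2.5850e+04
Then remove 0.9333 M of D.
Step 2:
                   M          D          L          E
  init          1.38      7.137      5.151      2.558
  Δ          -0.1178     0.3534     0.2356     0.1178
  eq           1.262       7.49      5.387      2.675
  solve Keq expr → x = 0.1178; check Q = 2.5850e+04
Then remove 0.4022 M of M.
Step 3:
                   M          D          L          E
  init        0.8598       7.49      5.387      2.675
  Δ           0.1108    -0.3324    -0.2216    -0.1108
  eq          0.9707      7.158      5.165      2.565
  solve Keq expr → x = -0.1108; check Q = 2.5850e+04

[M]_eq = 0.9707 M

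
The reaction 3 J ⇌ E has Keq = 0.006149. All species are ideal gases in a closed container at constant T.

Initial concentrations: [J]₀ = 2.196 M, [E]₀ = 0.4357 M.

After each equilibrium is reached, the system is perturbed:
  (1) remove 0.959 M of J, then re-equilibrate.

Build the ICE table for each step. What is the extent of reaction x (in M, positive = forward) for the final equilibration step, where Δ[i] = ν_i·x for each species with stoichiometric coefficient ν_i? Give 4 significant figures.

Q₀ = 0.04114 vs Keq = 0.006149 ⇒ Q>K, reverse
Step 1:
                  J         E
  init        2.196    0.4357
  Δ          0.8074   -0.2691
  eq          3.003    0.1666
  solve Keq expr → x = -0.2691; check Q = 0.006149
Then remove 0.959 M of J.
Step 2:
                  J         E
  init        2.044    0.1666
  Δ          0.2708  -0.09027
  eq          2.315   0.07631
  solve Keq expr → x = -0.09027; check Q = 0.006149

x = -0.09027 M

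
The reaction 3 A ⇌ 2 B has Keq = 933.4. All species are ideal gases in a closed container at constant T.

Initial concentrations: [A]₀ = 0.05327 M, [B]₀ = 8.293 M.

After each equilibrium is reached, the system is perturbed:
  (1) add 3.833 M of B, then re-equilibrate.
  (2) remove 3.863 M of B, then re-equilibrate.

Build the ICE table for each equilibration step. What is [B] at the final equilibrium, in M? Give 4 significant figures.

[B]_eq = 8.025 M

Q₀ = 4.5496e+05 vs Keq = 933.4 ⇒ Q>K, reverse
Step 1:
                   A          B
  Initial    0.05327      8.293
  Change      0.3579    -0.2386
  Equil       0.4111      8.054
  solve Keq expr → x = -0.1193; check Q = 933.4
Then add 3.833 M of B.
Step 2:
                   A          B
  Initial     0.4111      11.89
  Change      0.1194   -0.07962
  Equil       0.5306      11.81
  solve Keq expr → x = -0.03981; check Q = 933.4
Then remove 3.863 M of B.
Step 3:
                   A          B
  Initial     0.5306      7.945
  Change     -0.1204    0.08029
  Equil       0.4102      8.025
  solve Keq expr → x = 0.04015; check Q = 933.4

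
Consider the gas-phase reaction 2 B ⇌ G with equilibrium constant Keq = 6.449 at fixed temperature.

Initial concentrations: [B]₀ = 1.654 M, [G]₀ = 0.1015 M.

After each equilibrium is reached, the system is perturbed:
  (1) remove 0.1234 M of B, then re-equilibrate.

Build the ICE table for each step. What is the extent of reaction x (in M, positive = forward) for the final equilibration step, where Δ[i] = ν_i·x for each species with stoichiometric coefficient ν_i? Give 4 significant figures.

x = -0.05532 M

Q₀ = 0.0371 vs Keq = 6.449 ⇒ Q<K, forward
Step 1:
                    B           G
  Initial       1.654      0.1015
  Change       -1.311      0.6557
  Equil        0.3427      0.7572
  solve Keq expr → x = 0.6557; check Q = 6.449
Then remove 0.1234 M of B.
Step 2:
                    B           G
  Initial      0.2193      0.7572
  Change       0.1106    -0.05532
  Equil        0.3299      0.7019
  solve Keq expr → x = -0.05532; check Q = 6.449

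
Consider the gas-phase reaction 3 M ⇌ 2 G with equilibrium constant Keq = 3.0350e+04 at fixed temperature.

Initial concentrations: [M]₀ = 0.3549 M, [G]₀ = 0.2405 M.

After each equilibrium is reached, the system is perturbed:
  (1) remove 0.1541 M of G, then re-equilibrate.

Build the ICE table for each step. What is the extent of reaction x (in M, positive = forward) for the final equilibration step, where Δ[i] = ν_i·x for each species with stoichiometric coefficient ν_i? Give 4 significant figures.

x = 0.00148 M

Q₀ = 1.294 vs Keq = 3.0350e+04 ⇒ Q<K, forward
Step 1:
                   M          G
  init        0.3549     0.2405
  Δ          -0.3357     0.2238
  eq         0.01922     0.4643
  solve Keq expr → x = 0.1119; check Q = 3.0350e+04
Then remove 0.1541 M of G.
Step 2:
                   M          G
  init       0.01922     0.3102
  Δ        -0.004439   0.002959
  eq         0.01478     0.3131
  solve Keq expr → x = 0.00148; check Q = 3.0350e+04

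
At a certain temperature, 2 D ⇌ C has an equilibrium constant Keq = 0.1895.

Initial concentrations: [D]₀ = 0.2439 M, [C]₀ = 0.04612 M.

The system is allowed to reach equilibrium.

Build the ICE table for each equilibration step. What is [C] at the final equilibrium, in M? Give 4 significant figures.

Q₀ = 0.7753 vs Keq = 0.1895 ⇒ Q>K, reverse
Step 1:
                    D           C
  init         0.2439     0.04612
  Δ           0.05775    -0.02888
  eq           0.3017     0.01724
  solve Keq expr → x = -0.02888; check Q = 0.1895

[C]_eq = 0.01724 M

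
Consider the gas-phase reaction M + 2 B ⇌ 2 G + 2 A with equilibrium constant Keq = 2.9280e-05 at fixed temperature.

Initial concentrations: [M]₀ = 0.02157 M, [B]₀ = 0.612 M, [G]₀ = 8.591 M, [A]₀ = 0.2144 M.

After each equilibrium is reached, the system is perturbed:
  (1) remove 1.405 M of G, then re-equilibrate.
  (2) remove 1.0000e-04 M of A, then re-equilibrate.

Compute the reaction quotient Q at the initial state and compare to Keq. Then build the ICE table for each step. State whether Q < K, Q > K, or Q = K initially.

Q₀ = 419.9; Q > K (proceeds reverse)

Q₀ = 419.9 vs Keq = 2.9280e-05 ⇒ Q>K, reverse
Step 1:
                  M         B         G         A
  I         0.02157     0.612     8.591    0.2144
  C          0.1071    0.2142   -0.2142   -0.2142
  E          0.1287    0.8262     8.377 1.9144e-04
  solve Keq expr → x = -0.1071; check Q = 2.9280e-05
Then remove 1.405 M of G.
Step 2:
                  M         B         G         A
  I          0.1287    0.8262     6.972 1.9144e-04
  C       -1.9276e-05 -3.8552e-05 3.8552e-05 3.8552e-05
  E          0.1287    0.8262     6.972 2.3000e-04
  solve Keq expr → x = 1.9276e-05; check Q = 2.9280e-05
Then remove 1.0000e-04 M of A.
Step 3:
                  M         B         G         A
  I          0.1287    0.8262     6.972 1.3000e-04
  C       -4.9962e-05 -9.9924e-05 9.9924e-05 9.9924e-05
  E          0.1286    0.8261     6.972 2.2992e-04
  solve Keq expr → x = 4.9962e-05; check Q = 2.9280e-05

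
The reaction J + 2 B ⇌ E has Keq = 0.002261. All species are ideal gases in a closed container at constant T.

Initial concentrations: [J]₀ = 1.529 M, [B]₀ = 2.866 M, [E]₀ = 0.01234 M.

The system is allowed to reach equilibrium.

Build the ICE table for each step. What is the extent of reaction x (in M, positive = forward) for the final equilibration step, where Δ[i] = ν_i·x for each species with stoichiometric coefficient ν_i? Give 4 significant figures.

Q₀ = 9.8255e-04 vs Keq = 0.002261 ⇒ Q<K, forward
Step 1:
                   J          B          E
  I            1.529      2.866    0.01234
  C         -0.01518   -0.03036    0.01518
  E            1.514      2.836    0.02752
  solve Keq expr → x = 0.01518; check Q = 0.002261

x = 0.01518 M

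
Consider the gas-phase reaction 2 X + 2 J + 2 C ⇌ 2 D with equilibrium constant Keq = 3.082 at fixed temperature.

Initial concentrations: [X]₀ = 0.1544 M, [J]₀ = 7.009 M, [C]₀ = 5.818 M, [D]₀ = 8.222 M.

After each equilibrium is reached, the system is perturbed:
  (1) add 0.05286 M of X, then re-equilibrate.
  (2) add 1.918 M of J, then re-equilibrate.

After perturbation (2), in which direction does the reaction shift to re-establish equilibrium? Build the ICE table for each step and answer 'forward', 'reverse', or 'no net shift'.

Direction: forward

Q₀ = 1.705 vs Keq = 3.082 ⇒ Q<K, forward
Step 1:
                    X           J           C           D
  init         0.1544       7.009       5.818       8.222
  Δ          -0.03765    -0.03765    -0.03765     0.03765
  eq           0.1168       6.971        5.78        8.26
  solve Keq expr → x = 0.01882; check Q = 3.082
Then add 0.05286 M of X.
Step 2:
                    X           J           C           D
  init         0.1696       6.971        5.78        8.26
  Δ          -0.05026    -0.05026    -0.05026     0.05026
  eq           0.1194       6.921        5.73        8.31
  solve Keq expr → x = 0.02513; check Q = 3.082
Then add 1.918 M of J.
Step 3:
                    X           J           C           D
  init         0.1194       8.839        5.73        8.31
  Δ          -0.02494    -0.02494    -0.02494     0.02494
  eq          0.09441       8.814       5.705       8.335
  solve Keq expr → x = 0.01247; check Q = 3.082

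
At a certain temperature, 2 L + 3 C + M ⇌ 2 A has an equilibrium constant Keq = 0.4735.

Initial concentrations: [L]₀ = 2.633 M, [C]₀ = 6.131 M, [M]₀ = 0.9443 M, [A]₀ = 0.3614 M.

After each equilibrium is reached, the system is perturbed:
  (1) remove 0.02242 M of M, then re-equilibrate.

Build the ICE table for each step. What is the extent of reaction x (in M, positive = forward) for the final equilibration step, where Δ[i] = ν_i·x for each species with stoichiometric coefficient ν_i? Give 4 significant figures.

Q₀ = 8.6571e-05 vs Keq = 0.4735 ⇒ Q<K, forward
Step 1:
                   L          C          M          A
  I            2.633      6.131     0.9443     0.3614
  C           -1.598     -2.397     -0.799      1.598
  E            1.035      3.734     0.1453      1.959
  solve Keq expr → x = 0.799; check Q = 0.4735
Then remove 0.02242 M of M.
Step 2:
                   L          C          M          A
  I            1.035      3.734     0.1229      1.959
  C          0.02083    0.03124    0.01041   -0.02083
  E            1.056      3.765     0.1333      1.938
  solve Keq expr → x = -0.01041; check Q = 0.4735

x = -0.01041 M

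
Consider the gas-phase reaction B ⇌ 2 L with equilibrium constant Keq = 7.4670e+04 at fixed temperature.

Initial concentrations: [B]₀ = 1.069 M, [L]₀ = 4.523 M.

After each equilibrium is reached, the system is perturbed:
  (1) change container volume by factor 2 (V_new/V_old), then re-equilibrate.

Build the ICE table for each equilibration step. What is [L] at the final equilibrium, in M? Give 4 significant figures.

[L]_eq = 3.33 M

Q₀ = 19.14 vs Keq = 7.4670e+04 ⇒ Q<K, forward
Step 1:
                   B          L
  init         1.069      4.523
  Δ           -1.068      2.137
  eq      5.9399e-04       6.66
  solve Keq expr → x = 1.068; check Q = 7.4670e+04
Then change container volume by factor 2 (V_new/V_old).
Step 2:
                   B          L
  init    2.9699e-04       3.33
  Δ       -1.4847e-04 2.9694e-04
  eq      1.4852e-04       3.33
  solve Keq expr → x = 1.4847e-04; check Q = 7.4670e+04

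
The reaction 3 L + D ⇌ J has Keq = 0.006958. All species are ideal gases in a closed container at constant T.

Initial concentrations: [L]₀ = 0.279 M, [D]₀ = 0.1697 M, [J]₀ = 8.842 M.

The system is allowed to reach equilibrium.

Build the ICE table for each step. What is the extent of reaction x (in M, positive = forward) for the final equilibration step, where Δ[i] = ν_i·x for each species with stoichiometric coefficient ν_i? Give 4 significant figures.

x = -2.316 M

Q₀ = 2399 vs Keq = 0.006958 ⇒ Q>K, reverse
Step 1:
                   L          D          J
  Initial      0.279     0.1697      8.842
  Change       6.947      2.316     -2.316
  Equil        7.226      2.485      6.526
  solve Keq expr → x = -2.316; check Q = 0.006958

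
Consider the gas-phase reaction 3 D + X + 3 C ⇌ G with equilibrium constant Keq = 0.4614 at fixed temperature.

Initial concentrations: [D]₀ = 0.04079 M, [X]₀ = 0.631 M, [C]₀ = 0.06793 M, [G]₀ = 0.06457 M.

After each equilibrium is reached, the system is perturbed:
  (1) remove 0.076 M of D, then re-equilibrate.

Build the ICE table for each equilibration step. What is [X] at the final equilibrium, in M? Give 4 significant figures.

[X]_eq = 0.6955 M

Q₀ = 4.8101e+06 vs Keq = 0.4614 ⇒ Q>K, reverse
Step 1:
                  D         X         C         G
  init      0.04079     0.631   0.06793   0.06457
  Δ          0.1935    0.0645    0.1935   -0.0645
  eq         0.2343    0.6955    0.2614 7.3719e-05
  solve Keq expr → x = -0.0645; check Q = 0.4614
Then remove 0.076 M of D.
Step 2:
                  D         X         C         G
  init       0.1583    0.6955    0.2614 7.3719e-05
  Δ       1.5264e-04 5.0879e-05 1.5264e-04 -5.0879e-05
  eq         0.1584    0.6955    0.2616 2.2840e-05
  solve Keq expr → x = -5.0879e-05; check Q = 0.4614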